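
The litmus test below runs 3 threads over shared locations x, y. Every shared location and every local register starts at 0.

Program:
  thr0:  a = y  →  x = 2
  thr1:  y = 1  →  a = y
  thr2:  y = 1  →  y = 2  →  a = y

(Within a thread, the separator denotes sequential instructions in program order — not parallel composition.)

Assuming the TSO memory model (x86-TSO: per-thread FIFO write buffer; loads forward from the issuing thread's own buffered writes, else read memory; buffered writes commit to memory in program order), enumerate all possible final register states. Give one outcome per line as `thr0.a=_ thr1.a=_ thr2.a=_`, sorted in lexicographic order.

outcome vector order: (thr0.a,thr1.a,thr2.a)
|TSO outcomes| = 9

thr0.a=0 thr1.a=1 thr2.a=1
thr0.a=0 thr1.a=1 thr2.a=2
thr0.a=0 thr1.a=2 thr2.a=2
thr0.a=1 thr1.a=1 thr2.a=1
thr0.a=1 thr1.a=1 thr2.a=2
thr0.a=1 thr1.a=2 thr2.a=2
thr0.a=2 thr1.a=1 thr2.a=1
thr0.a=2 thr1.a=1 thr2.a=2
thr0.a=2 thr1.a=2 thr2.a=2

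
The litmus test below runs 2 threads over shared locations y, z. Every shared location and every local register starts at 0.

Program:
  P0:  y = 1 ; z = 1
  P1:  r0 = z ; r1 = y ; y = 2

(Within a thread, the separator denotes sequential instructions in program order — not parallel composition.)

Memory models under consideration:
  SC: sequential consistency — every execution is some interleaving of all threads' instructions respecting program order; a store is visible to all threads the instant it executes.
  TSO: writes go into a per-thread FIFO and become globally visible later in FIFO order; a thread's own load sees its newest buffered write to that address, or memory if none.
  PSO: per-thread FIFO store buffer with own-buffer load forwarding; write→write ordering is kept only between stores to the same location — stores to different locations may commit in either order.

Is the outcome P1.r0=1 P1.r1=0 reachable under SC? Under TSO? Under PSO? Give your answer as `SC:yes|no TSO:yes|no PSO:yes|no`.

SC:no TSO:no PSO:yes

outcome vector order: (P1.r0,P1.r1)
SC: 3 outcomes — {<0 0> <0 1> <1 1>}
TSO: 3 outcomes — {<0 0> <0 1> <1 1>}
PSO: 4 outcomes — {<0 0> <0 1> <1 0> <1 1>}
target <1 0> ∈ {PSO}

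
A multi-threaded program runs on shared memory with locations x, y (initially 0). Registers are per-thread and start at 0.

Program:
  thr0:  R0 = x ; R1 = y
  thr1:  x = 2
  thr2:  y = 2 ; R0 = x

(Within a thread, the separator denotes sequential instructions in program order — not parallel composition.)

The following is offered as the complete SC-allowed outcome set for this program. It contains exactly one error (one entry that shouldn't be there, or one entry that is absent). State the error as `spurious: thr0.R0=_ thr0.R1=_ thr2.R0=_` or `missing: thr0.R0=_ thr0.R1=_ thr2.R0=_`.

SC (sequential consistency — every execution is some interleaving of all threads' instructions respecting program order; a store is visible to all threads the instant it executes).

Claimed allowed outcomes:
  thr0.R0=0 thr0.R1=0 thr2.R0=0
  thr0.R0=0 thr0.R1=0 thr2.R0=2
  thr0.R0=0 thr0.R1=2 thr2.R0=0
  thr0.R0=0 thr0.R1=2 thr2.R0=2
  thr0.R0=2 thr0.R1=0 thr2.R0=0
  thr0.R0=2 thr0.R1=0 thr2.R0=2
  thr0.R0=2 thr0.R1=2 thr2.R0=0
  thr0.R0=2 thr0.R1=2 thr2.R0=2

outcome vector order: (thr0.R0,thr0.R1,thr2.R0)
under SC → <0 0 0>; <0 0 2>; <0 2 0>; <0 2 2>; <2 0 2>; <2 2 0>; <2 2 2>
claimed∖SC = {<2 0 0>}

spurious: thr0.R0=2 thr0.R1=0 thr2.R0=0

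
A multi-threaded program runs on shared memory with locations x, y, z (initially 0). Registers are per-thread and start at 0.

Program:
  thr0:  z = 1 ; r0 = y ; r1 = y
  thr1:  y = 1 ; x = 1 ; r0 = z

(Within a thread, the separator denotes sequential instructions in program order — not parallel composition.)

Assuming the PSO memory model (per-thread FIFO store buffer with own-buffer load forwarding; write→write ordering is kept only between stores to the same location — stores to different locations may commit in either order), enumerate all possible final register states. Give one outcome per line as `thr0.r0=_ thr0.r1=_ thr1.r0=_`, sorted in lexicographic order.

outcome vector order: (thr0.r0,thr0.r1,thr1.r0)
|PSO outcomes| = 6

thr0.r0=0 thr0.r1=0 thr1.r0=0
thr0.r0=0 thr0.r1=0 thr1.r0=1
thr0.r0=0 thr0.r1=1 thr1.r0=0
thr0.r0=0 thr0.r1=1 thr1.r0=1
thr0.r0=1 thr0.r1=1 thr1.r0=0
thr0.r0=1 thr0.r1=1 thr1.r0=1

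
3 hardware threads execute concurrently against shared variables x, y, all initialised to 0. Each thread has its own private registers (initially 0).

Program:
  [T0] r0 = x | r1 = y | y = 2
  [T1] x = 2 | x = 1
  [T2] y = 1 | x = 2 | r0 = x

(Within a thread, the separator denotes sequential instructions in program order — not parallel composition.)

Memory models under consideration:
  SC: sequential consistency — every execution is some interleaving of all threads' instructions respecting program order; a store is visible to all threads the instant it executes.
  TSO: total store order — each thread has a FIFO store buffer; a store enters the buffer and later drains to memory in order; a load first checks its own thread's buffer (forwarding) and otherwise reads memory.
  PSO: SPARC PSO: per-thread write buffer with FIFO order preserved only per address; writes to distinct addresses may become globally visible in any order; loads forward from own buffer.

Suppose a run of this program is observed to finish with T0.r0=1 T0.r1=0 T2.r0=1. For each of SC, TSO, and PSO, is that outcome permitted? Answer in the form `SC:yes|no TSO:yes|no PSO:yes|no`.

outcome vector order: (T0.r0,T0.r1,T2.r0)
[SC] allowed = {0/0/1; 0/0/2; 0/1/1; 0/1/2; 1/0/2; 1/1/1; 1/1/2; 2/0/1; 2/0/2; 2/1/1; 2/1/2}
[TSO] allowed = {0/0/1; 0/0/2; 0/1/1; 0/1/2; 1/0/2; 1/1/1; 1/1/2; 2/0/1; 2/0/2; 2/1/1; 2/1/2}
[PSO] allowed = {0/0/1; 0/0/2; 0/1/1; 0/1/2; 1/0/1; 1/0/2; 1/1/1; 1/1/2; 2/0/1; 2/0/2; 2/1/1; 2/1/2}
target 1/0/1 ∈ {PSO}

SC:no TSO:no PSO:yes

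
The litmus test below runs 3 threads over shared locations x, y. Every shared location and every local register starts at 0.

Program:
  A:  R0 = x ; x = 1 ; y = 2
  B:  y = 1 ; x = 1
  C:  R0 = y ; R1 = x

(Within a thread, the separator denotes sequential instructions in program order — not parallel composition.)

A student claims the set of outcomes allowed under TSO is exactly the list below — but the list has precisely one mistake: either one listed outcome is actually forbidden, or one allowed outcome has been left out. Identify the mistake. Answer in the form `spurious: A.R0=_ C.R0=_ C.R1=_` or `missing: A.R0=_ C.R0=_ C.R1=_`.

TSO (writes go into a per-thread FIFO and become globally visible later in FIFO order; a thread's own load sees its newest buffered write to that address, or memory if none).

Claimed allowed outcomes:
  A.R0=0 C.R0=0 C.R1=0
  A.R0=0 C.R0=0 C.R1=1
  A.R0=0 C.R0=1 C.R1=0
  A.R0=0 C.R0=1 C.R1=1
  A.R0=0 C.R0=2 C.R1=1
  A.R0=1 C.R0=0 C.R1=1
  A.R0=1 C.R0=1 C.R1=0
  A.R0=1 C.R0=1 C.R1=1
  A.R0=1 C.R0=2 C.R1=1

outcome vector order: (A.R0,C.R0,C.R1)
under TSO → 000 001 010 011 021 100 101 110 111 121
TSO∖claimed = {100}

missing: A.R0=1 C.R0=0 C.R1=0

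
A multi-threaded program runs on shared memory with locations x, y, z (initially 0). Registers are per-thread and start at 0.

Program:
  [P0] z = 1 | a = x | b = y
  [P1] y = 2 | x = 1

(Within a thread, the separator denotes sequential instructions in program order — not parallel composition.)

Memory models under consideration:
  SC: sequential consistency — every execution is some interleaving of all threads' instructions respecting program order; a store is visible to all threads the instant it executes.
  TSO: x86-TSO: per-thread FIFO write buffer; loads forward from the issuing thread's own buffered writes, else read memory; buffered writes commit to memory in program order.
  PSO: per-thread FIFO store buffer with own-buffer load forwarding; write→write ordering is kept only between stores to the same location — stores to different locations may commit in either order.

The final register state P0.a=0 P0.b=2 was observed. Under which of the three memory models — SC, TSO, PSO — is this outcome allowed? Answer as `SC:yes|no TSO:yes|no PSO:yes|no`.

SC:yes TSO:yes PSO:yes

outcome vector order: (P0.a,P0.b)
SC: 3 outcomes — {(0,0), (0,2), (1,2)}
TSO: 3 outcomes — {(0,0), (0,2), (1,2)}
PSO: 4 outcomes — {(0,0), (0,2), (1,0), (1,2)}
target (0,2) ∈ {SC,TSO,PSO}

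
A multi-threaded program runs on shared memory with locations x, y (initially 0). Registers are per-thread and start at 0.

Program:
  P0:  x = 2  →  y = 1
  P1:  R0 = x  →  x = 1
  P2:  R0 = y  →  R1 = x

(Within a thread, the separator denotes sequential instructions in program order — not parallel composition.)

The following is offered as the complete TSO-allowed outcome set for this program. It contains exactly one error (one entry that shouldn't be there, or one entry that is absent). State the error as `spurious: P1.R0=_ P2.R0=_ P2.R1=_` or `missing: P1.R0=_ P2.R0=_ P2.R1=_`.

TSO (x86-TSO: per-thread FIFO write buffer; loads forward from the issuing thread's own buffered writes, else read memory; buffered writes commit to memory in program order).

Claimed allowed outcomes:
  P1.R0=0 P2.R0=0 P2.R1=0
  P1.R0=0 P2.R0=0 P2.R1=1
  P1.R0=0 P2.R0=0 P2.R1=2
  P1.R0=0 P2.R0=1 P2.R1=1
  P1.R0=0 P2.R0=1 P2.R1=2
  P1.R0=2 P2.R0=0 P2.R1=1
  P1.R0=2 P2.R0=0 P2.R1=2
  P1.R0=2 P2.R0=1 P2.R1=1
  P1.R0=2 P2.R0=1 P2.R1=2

missing: P1.R0=2 P2.R0=0 P2.R1=0

outcome vector order: (P1.R0,P2.R0,P2.R1)
TSO (10): 000 001 002 011 012 200 201 202 211 212
TSO∖claimed = {200}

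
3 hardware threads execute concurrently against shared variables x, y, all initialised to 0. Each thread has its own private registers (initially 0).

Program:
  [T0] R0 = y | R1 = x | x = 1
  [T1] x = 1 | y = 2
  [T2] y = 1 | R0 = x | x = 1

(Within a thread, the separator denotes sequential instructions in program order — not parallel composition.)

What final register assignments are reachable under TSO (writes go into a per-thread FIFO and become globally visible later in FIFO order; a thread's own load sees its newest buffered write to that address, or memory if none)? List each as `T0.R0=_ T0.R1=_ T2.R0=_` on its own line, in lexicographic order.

outcome vector order: (T0.R0,T0.R1,T2.R0)
|TSO outcomes| = 10

T0.R0=0 T0.R1=0 T2.R0=0
T0.R0=0 T0.R1=0 T2.R0=1
T0.R0=0 T0.R1=1 T2.R0=0
T0.R0=0 T0.R1=1 T2.R0=1
T0.R0=1 T0.R1=0 T2.R0=0
T0.R0=1 T0.R1=0 T2.R0=1
T0.R0=1 T0.R1=1 T2.R0=0
T0.R0=1 T0.R1=1 T2.R0=1
T0.R0=2 T0.R1=1 T2.R0=0
T0.R0=2 T0.R1=1 T2.R0=1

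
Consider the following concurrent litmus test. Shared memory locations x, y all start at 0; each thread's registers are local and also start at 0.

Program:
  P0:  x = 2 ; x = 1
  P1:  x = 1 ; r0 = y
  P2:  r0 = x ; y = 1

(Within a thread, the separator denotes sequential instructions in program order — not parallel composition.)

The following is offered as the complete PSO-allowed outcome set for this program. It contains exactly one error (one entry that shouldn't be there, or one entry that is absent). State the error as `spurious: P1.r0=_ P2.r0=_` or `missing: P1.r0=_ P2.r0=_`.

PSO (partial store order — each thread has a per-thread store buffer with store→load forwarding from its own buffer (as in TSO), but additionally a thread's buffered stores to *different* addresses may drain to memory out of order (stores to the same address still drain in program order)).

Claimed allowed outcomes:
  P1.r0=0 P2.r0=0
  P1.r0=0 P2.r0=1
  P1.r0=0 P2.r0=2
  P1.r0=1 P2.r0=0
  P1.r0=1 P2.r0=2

missing: P1.r0=1 P2.r0=1

outcome vector order: (P1.r0,P2.r0)
PSO: 6 outcomes — {0/0 0/1 0/2 1/0 1/1 1/2}
PSO∖claimed = {1/1}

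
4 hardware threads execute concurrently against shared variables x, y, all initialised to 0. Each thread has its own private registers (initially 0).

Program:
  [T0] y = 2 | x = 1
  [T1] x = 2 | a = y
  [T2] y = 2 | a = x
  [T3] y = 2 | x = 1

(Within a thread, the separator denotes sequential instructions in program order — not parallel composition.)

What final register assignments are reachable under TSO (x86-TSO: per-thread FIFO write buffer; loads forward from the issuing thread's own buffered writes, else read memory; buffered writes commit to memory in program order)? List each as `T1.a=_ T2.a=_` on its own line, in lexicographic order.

outcome vector order: (T1.a,T2.a)
|TSO outcomes| = 6

T1.a=0 T2.a=0
T1.a=0 T2.a=1
T1.a=0 T2.a=2
T1.a=2 T2.a=0
T1.a=2 T2.a=1
T1.a=2 T2.a=2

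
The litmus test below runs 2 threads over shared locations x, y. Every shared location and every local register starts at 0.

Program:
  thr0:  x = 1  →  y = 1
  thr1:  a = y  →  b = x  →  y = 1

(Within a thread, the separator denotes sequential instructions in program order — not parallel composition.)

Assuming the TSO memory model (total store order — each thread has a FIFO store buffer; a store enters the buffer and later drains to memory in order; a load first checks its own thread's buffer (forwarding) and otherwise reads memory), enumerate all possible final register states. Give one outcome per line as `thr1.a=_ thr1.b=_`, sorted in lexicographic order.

thr1.a=0 thr1.b=0
thr1.a=0 thr1.b=1
thr1.a=1 thr1.b=1

outcome vector order: (thr1.a,thr1.b)
|TSO outcomes| = 3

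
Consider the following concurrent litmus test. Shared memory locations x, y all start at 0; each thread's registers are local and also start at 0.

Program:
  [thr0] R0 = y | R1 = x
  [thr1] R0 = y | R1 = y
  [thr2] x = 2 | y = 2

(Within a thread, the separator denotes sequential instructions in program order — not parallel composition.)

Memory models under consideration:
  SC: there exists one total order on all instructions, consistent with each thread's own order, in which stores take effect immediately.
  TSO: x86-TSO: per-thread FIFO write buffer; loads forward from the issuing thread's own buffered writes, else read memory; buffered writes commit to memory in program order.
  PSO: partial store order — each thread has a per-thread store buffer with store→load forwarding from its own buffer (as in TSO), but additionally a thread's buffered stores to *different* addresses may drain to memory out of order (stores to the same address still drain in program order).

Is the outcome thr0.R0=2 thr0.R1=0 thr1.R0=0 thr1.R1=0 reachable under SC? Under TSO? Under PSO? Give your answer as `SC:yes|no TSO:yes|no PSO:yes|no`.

SC:no TSO:no PSO:yes

outcome vector order: (thr0.R0,thr0.R1,thr1.R0,thr1.R1)
SC: 9 outcomes — {0000; 0002; 0022; 0200; 0202; 0222; 2200; 2202; 2222}
TSO: 9 outcomes — {0000; 0002; 0022; 0200; 0202; 0222; 2200; 2202; 2222}
PSO: 12 outcomes — {0000; 0002; 0022; 0200; 0202; 0222; 2000; 2002; 2022; 2200; 2202; 2222}
target 2000 ∈ {PSO}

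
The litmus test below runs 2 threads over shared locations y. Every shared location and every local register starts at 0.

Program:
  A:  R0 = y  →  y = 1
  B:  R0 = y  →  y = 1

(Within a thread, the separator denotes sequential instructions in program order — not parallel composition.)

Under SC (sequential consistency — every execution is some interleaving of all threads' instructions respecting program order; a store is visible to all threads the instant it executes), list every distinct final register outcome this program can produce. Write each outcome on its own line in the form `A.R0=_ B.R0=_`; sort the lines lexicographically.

outcome vector order: (A.R0,B.R0)
|SC outcomes| = 3

A.R0=0 B.R0=0
A.R0=0 B.R0=1
A.R0=1 B.R0=0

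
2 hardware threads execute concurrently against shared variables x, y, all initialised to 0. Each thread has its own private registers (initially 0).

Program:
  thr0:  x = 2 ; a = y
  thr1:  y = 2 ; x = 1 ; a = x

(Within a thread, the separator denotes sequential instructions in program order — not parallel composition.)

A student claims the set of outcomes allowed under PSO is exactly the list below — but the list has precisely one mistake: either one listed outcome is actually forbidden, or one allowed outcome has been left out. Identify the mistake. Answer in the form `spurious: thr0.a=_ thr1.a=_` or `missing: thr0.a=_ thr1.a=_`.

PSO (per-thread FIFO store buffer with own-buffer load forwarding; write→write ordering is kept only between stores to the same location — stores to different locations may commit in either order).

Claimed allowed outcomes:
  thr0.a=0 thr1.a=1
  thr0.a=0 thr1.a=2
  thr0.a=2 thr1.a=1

missing: thr0.a=2 thr1.a=2

outcome vector order: (thr0.a,thr1.a)
[PSO] allowed = {01; 02; 21; 22}
PSO∖claimed = {22}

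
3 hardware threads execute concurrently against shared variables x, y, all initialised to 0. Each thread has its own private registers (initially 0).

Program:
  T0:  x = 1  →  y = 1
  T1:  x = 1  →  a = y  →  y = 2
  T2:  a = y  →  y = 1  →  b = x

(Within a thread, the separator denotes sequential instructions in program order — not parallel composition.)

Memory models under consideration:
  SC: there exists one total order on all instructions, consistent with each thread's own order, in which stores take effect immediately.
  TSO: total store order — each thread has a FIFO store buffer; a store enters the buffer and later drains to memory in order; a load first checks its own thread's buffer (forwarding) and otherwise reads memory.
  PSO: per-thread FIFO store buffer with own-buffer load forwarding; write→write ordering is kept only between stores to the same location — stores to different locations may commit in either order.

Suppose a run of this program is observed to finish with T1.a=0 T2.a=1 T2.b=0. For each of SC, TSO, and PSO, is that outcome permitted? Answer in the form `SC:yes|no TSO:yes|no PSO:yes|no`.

outcome vector order: (T1.a,T2.a,T2.b)
under SC → <0 0 1>, <0 1 1>, <0 2 1>, <1 0 0>, <1 0 1>, <1 1 1>, <1 2 1>
under TSO → <0 0 0>, <0 0 1>, <0 1 1>, <0 2 1>, <1 0 0>, <1 0 1>, <1 1 1>, <1 2 1>
under PSO → <0 0 0>, <0 0 1>, <0 1 0>, <0 1 1>, <0 2 0>, <0 2 1>, <1 0 0>, <1 0 1>, <1 1 0>, <1 1 1>, <1 2 0>, <1 2 1>
target <0 1 0> ∈ {PSO}

SC:no TSO:no PSO:yes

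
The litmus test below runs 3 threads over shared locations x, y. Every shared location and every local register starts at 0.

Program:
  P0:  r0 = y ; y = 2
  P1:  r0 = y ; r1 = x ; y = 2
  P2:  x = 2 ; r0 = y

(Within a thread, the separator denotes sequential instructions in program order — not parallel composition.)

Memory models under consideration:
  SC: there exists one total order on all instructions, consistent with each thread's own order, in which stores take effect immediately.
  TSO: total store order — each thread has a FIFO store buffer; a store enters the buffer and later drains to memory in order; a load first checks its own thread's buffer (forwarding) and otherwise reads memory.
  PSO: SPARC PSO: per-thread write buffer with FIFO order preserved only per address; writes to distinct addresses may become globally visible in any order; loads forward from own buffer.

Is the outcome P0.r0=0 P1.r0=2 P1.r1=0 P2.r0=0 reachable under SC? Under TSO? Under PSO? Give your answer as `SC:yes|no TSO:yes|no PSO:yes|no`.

SC:no TSO:yes PSO:yes

outcome vector order: (P0.r0,P1.r0,P1.r1,P2.r0)
under SC → 0000 0002 0020 0022 0202 0220 0222 2000 2002 2020 2022
under TSO → 0000 0002 0020 0022 0200 0202 0220 0222 2000 2002 2020 2022
under PSO → 0000 0002 0020 0022 0200 0202 0220 0222 2000 2002 2020 2022
target 0200 ∈ {TSO,PSO}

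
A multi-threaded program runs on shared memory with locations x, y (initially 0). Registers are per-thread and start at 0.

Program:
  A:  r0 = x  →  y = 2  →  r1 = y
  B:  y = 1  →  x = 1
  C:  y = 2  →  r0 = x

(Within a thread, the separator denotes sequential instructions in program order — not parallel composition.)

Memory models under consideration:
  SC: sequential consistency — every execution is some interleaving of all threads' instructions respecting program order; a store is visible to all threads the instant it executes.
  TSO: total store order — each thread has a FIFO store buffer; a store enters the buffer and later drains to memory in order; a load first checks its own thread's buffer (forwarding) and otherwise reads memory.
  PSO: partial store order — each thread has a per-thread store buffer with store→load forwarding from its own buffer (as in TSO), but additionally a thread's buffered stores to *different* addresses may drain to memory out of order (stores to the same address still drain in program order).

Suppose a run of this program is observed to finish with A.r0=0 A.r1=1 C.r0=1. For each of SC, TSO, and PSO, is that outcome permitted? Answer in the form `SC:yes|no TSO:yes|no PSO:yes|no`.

SC:yes TSO:yes PSO:yes

outcome vector order: (A.r0,A.r1,C.r0)
[SC] allowed = {010; 011; 020; 021; 120; 121}
[TSO] allowed = {010; 011; 020; 021; 120; 121}
[PSO] allowed = {010; 011; 020; 021; 110; 111; 120; 121}
target 011 ∈ {SC,TSO,PSO}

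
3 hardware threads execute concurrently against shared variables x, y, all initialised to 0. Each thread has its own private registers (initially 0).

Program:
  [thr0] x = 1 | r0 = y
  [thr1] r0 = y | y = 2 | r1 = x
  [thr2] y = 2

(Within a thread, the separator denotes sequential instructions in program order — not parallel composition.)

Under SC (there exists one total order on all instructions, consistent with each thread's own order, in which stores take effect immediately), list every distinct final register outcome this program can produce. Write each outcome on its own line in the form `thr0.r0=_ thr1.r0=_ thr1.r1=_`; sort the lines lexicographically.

outcome vector order: (thr0.r0,thr1.r0,thr1.r1)
|SC outcomes| = 6

thr0.r0=0 thr1.r0=0 thr1.r1=1
thr0.r0=0 thr1.r0=2 thr1.r1=1
thr0.r0=2 thr1.r0=0 thr1.r1=0
thr0.r0=2 thr1.r0=0 thr1.r1=1
thr0.r0=2 thr1.r0=2 thr1.r1=0
thr0.r0=2 thr1.r0=2 thr1.r1=1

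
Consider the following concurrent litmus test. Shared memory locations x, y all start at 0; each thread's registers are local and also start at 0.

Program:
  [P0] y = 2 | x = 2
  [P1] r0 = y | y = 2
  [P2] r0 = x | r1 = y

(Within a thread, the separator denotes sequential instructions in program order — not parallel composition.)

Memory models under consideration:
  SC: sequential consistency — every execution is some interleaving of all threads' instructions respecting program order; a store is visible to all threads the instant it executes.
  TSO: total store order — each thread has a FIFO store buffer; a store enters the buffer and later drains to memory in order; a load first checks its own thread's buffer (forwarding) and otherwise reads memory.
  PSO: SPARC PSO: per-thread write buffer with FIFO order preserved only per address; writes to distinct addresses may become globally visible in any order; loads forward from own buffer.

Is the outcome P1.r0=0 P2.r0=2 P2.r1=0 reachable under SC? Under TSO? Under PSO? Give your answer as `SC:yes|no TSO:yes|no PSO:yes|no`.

outcome vector order: (P1.r0,P2.r0,P2.r1)
SC: 6 outcomes — {000 002 022 200 202 222}
TSO: 6 outcomes — {000 002 022 200 202 222}
PSO: 8 outcomes — {000 002 020 022 200 202 220 222}
target 020 ∈ {PSO}

SC:no TSO:no PSO:yes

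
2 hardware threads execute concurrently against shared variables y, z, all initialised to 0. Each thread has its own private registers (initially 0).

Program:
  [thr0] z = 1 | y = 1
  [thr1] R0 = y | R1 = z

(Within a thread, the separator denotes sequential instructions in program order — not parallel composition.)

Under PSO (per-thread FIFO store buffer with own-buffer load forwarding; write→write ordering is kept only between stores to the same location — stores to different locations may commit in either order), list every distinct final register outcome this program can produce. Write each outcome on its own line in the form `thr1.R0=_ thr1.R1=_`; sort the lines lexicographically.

thr1.R0=0 thr1.R1=0
thr1.R0=0 thr1.R1=1
thr1.R0=1 thr1.R1=0
thr1.R0=1 thr1.R1=1

outcome vector order: (thr1.R0,thr1.R1)
|PSO outcomes| = 4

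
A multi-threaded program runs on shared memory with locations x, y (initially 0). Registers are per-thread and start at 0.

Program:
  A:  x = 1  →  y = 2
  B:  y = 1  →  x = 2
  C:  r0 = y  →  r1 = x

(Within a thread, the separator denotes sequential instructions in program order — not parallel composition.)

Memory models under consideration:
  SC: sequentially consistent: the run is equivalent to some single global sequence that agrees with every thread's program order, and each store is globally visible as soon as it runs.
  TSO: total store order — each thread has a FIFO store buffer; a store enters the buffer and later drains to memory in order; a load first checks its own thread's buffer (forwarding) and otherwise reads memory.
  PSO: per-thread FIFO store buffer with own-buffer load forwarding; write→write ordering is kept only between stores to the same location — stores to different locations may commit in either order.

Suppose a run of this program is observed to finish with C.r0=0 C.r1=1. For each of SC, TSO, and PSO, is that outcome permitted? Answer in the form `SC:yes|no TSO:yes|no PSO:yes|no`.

SC:yes TSO:yes PSO:yes

outcome vector order: (C.r0,C.r1)
[SC] allowed = {00, 01, 02, 10, 11, 12, 21, 22}
[TSO] allowed = {00, 01, 02, 10, 11, 12, 21, 22}
[PSO] allowed = {00, 01, 02, 10, 11, 12, 20, 21, 22}
target 01 ∈ {SC,TSO,PSO}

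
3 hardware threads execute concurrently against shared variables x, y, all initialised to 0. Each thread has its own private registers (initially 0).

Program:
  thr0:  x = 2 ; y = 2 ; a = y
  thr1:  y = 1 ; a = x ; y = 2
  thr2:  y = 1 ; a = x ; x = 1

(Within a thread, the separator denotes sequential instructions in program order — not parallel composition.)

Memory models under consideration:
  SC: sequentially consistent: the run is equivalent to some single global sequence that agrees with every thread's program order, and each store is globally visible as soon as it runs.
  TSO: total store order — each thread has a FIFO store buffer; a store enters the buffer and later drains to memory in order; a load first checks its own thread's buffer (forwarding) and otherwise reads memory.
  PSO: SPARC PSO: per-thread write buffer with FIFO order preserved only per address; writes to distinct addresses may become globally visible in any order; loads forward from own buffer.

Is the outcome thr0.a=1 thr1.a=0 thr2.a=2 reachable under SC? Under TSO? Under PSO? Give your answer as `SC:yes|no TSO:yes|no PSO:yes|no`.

outcome vector order: (thr0.a,thr1.a,thr2.a)
[SC] allowed = {102, 110, 112, 120, 122, 200, 202, 210, 212, 220, 222}
[TSO] allowed = {100, 102, 110, 112, 120, 122, 200, 202, 210, 212, 220, 222}
[PSO] allowed = {100, 102, 110, 112, 120, 122, 200, 202, 210, 212, 220, 222}
target 102 ∈ {SC,TSO,PSO}

SC:yes TSO:yes PSO:yes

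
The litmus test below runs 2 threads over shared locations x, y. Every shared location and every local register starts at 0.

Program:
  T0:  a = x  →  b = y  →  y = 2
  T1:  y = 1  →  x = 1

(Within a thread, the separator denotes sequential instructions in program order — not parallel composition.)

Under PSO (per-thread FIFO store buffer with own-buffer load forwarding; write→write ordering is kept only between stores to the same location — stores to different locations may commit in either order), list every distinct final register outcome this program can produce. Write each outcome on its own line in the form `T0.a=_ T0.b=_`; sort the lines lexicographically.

outcome vector order: (T0.a,T0.b)
|PSO outcomes| = 4

T0.a=0 T0.b=0
T0.a=0 T0.b=1
T0.a=1 T0.b=0
T0.a=1 T0.b=1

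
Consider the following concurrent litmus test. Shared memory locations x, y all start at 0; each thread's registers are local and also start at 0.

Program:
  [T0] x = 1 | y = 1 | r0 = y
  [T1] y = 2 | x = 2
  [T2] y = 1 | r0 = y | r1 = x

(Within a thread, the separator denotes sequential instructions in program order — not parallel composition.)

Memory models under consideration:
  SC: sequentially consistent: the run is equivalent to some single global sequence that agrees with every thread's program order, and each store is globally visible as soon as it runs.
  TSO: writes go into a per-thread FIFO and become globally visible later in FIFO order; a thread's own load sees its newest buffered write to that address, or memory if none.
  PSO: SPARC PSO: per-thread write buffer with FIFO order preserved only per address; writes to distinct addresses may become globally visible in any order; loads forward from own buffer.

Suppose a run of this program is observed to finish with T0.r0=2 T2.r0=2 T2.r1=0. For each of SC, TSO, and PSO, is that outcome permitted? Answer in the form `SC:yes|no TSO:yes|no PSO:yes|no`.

outcome vector order: (T0.r0,T2.r0,T2.r1)
SC (11): <1 1 0>; <1 1 1>; <1 1 2>; <1 2 0>; <1 2 1>; <1 2 2>; <2 1 0>; <2 1 1>; <2 1 2>; <2 2 1>; <2 2 2>
TSO (11): <1 1 0>; <1 1 1>; <1 1 2>; <1 2 0>; <1 2 1>; <1 2 2>; <2 1 0>; <2 1 1>; <2 1 2>; <2 2 1>; <2 2 2>
PSO (12): <1 1 0>; <1 1 1>; <1 1 2>; <1 2 0>; <1 2 1>; <1 2 2>; <2 1 0>; <2 1 1>; <2 1 2>; <2 2 0>; <2 2 1>; <2 2 2>
target <2 2 0> ∈ {PSO}

SC:no TSO:no PSO:yes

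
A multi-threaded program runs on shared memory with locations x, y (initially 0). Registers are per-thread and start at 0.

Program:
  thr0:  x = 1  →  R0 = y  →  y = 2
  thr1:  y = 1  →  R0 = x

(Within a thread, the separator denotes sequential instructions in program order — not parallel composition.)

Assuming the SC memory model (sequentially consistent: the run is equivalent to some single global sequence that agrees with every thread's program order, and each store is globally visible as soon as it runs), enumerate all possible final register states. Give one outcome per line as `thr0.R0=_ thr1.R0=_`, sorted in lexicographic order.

outcome vector order: (thr0.R0,thr1.R0)
|SC outcomes| = 3

thr0.R0=0 thr1.R0=1
thr0.R0=1 thr1.R0=0
thr0.R0=1 thr1.R0=1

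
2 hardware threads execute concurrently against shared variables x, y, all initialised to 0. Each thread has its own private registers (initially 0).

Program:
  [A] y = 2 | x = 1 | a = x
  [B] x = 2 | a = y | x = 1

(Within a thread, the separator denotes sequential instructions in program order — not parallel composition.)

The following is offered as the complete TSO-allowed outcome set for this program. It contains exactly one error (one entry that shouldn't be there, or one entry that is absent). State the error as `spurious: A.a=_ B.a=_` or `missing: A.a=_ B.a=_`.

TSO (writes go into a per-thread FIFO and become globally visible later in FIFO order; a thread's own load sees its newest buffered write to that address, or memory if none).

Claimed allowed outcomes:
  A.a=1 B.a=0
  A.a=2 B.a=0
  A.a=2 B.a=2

outcome vector order: (A.a,B.a)
[TSO] allowed = {10 12 20 22}
TSO∖claimed = {12}

missing: A.a=1 B.a=2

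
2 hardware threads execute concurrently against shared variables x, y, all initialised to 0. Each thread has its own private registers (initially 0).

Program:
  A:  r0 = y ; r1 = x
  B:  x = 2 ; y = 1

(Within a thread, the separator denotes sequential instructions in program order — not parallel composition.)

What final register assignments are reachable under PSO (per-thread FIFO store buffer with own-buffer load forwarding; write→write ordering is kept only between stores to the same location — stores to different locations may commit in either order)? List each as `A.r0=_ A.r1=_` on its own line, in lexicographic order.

outcome vector order: (A.r0,A.r1)
|PSO outcomes| = 4

A.r0=0 A.r1=0
A.r0=0 A.r1=2
A.r0=1 A.r1=0
A.r0=1 A.r1=2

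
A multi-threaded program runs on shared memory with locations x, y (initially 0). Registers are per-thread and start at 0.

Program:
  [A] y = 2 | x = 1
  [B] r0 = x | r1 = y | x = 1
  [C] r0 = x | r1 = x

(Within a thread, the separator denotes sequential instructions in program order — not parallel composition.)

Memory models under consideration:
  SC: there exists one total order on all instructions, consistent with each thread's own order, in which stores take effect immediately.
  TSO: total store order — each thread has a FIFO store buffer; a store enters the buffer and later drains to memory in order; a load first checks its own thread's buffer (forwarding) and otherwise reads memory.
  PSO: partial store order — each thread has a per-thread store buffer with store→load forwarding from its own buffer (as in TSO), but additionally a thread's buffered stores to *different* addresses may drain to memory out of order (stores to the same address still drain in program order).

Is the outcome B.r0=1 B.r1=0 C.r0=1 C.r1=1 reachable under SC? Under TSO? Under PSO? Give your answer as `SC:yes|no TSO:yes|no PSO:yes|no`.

outcome vector order: (B.r0,B.r1,C.r0,C.r1)
SC: 9 outcomes — {0000, 0001, 0011, 0200, 0201, 0211, 1200, 1201, 1211}
TSO: 9 outcomes — {0000, 0001, 0011, 0200, 0201, 0211, 1200, 1201, 1211}
PSO: 12 outcomes — {0000, 0001, 0011, 0200, 0201, 0211, 1000, 1001, 1011, 1200, 1201, 1211}
target 1011 ∈ {PSO}

SC:no TSO:no PSO:yes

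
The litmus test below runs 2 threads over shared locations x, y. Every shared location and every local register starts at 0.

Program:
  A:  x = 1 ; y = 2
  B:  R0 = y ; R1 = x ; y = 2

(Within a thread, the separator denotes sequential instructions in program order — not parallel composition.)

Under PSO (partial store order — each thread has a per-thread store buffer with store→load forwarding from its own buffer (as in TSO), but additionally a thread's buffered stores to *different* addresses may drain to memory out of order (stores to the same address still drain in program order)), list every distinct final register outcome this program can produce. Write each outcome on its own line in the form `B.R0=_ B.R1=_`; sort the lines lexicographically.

B.R0=0 B.R1=0
B.R0=0 B.R1=1
B.R0=2 B.R1=0
B.R0=2 B.R1=1

outcome vector order: (B.R0,B.R1)
|PSO outcomes| = 4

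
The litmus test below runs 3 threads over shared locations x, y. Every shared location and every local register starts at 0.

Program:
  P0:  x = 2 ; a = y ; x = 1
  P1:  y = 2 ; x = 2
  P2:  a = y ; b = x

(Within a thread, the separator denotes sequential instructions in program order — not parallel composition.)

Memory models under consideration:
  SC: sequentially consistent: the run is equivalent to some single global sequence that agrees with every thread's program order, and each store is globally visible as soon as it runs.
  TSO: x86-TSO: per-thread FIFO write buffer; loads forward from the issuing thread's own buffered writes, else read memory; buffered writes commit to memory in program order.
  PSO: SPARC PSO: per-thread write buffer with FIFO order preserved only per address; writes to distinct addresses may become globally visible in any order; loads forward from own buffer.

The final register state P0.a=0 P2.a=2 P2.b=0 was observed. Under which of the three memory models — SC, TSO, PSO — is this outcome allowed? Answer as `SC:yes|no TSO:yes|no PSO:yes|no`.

outcome vector order: (P0.a,P2.a,P2.b)
under SC → 000, 001, 002, 021, 022, 200, 201, 202, 220, 221, 222
under TSO → 000, 001, 002, 020, 021, 022, 200, 201, 202, 220, 221, 222
under PSO → 000, 001, 002, 020, 021, 022, 200, 201, 202, 220, 221, 222
target 020 ∈ {TSO,PSO}

SC:no TSO:yes PSO:yes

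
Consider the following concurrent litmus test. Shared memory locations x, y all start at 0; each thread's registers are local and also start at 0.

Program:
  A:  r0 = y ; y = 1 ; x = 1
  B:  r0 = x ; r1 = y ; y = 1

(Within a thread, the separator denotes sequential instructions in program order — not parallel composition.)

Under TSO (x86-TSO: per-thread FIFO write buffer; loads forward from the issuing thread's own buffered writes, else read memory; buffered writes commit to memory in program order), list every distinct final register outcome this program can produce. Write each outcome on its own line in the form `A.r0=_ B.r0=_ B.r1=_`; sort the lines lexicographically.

outcome vector order: (A.r0,B.r0,B.r1)
|TSO outcomes| = 4

A.r0=0 B.r0=0 B.r1=0
A.r0=0 B.r0=0 B.r1=1
A.r0=0 B.r0=1 B.r1=1
A.r0=1 B.r0=0 B.r1=0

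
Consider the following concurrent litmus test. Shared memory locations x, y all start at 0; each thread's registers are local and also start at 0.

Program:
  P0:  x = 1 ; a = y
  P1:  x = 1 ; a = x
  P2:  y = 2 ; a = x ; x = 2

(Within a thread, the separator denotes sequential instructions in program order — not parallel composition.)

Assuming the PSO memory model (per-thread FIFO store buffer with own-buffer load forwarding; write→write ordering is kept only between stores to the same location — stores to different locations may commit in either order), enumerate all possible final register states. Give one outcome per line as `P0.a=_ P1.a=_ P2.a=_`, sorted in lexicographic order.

P0.a=0 P1.a=1 P2.a=0
P0.a=0 P1.a=1 P2.a=1
P0.a=0 P1.a=2 P2.a=0
P0.a=0 P1.a=2 P2.a=1
P0.a=2 P1.a=1 P2.a=0
P0.a=2 P1.a=1 P2.a=1
P0.a=2 P1.a=2 P2.a=0
P0.a=2 P1.a=2 P2.a=1

outcome vector order: (P0.a,P1.a,P2.a)
|PSO outcomes| = 8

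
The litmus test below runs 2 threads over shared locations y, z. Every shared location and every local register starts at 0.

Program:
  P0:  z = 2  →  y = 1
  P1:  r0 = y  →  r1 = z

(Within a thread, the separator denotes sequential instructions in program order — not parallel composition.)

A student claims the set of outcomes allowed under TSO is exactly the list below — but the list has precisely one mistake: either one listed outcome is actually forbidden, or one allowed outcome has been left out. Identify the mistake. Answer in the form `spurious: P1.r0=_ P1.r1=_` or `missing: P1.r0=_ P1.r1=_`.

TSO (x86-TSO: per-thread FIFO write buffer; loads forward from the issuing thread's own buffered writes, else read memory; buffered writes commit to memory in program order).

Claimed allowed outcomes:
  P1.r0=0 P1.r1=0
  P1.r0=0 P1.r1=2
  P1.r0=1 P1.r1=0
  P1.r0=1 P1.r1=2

spurious: P1.r0=1 P1.r1=0

outcome vector order: (P1.r0,P1.r1)
[TSO] allowed = {00, 02, 12}
claimed∖TSO = {10}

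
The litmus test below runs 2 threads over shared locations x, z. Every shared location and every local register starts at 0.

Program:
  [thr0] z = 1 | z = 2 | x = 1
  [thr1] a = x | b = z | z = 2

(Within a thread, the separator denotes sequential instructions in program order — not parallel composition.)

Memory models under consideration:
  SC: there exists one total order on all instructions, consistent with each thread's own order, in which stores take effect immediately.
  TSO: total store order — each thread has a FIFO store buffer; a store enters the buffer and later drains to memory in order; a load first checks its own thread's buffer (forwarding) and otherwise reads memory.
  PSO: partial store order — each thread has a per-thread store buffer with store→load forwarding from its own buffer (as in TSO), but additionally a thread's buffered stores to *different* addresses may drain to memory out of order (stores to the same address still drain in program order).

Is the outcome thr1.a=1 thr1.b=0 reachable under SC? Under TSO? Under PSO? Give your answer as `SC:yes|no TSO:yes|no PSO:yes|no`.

SC:no TSO:no PSO:yes

outcome vector order: (thr1.a,thr1.b)
SC (4): 00; 01; 02; 12
TSO (4): 00; 01; 02; 12
PSO (6): 00; 01; 02; 10; 11; 12
target 10 ∈ {PSO}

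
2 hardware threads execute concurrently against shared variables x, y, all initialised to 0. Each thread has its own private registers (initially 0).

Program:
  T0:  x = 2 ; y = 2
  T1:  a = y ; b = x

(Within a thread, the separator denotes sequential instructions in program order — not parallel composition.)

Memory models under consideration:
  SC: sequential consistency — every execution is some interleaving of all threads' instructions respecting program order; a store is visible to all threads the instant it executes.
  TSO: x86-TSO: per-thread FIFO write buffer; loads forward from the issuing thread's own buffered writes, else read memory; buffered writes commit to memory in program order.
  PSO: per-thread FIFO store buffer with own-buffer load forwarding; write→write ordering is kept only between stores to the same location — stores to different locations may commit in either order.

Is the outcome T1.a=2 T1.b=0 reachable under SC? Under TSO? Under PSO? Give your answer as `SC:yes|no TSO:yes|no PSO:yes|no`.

outcome vector order: (T1.a,T1.b)
under SC → 0/0, 0/2, 2/2
under TSO → 0/0, 0/2, 2/2
under PSO → 0/0, 0/2, 2/0, 2/2
target 2/0 ∈ {PSO}

SC:no TSO:no PSO:yes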